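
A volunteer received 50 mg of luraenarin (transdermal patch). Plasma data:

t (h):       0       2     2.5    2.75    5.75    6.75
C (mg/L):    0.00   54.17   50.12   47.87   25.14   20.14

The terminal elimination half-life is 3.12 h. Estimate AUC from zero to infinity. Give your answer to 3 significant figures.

AUC = 315 mg/L·h

Trapezoidal AUC_0→6.75:
  [0→2]: (0.00+54.17)/2 × 2 = 54.17
  [2→2.5]: (54.17+50.12)/2 × 0.5 = 26.0725
  [2.5→2.75]: (50.12+47.87)/2 × 0.25 = 12.24875
  [2.75→5.75]: (47.87+25.14)/2 × 3 = 109.515
  [5.75→6.75]: (25.14+20.14)/2 × 1 = 22.64
  Sum = 224.64625 mg/L·h
k_e = ln2 / t½ = 0.693147 / 3.12 = 0.2222 h^-1
Extrapolated tail: C_last / k_e = 20.14 / 0.2222 = 90.639
AUC_0→∞ = 224.64625 + 90.639 = 315.28525 mg/L·h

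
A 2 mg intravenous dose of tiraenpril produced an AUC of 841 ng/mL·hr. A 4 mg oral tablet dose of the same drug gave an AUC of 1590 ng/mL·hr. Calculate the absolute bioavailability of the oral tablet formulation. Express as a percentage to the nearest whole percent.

F = 95%

F = (AUC_ev / D_ev) / (AUC_iv / D_iv)
  = (1590/4) / (841/2)
  = 397.5 / 420.5 = 0.9453
  = 94.53%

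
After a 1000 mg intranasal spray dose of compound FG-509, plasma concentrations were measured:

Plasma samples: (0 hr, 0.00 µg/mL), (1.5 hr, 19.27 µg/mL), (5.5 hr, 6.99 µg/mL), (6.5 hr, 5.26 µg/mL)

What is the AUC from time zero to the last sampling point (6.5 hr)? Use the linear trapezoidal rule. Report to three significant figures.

Trapezoidal AUC_0→6.5:
  [0→1.5]: (0.00+19.27)/2 × 1.5 = 14.4525
  [1.5→5.5]: (19.27+6.99)/2 × 4 = 52.52
  [5.5→6.5]: (6.99+5.26)/2 × 1 = 6.125
  Sum = 73.0975 µg/mL·hr

AUC = 73.1 µg/mL·hr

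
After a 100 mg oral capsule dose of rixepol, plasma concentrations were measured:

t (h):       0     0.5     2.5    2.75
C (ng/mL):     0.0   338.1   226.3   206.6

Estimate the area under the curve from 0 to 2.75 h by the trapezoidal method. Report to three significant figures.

AUC = 703 ng/mL·h

Trapezoidal AUC_0→2.75:
  [0→0.5]: (0.0+338.1)/2 × 0.5 = 84.525
  [0.5→2.5]: (338.1+226.3)/2 × 2 = 564.4
  [2.5→2.75]: (226.3+206.6)/2 × 0.25 = 54.1125
  Sum = 703.0375 ng/mL·h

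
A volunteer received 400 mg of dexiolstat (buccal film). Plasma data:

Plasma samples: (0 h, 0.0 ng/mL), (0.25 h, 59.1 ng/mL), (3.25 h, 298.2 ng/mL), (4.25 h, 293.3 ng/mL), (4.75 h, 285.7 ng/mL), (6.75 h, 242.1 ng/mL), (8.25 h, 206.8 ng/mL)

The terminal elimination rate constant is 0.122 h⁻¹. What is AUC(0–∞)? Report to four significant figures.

AUC = 3543 ng/mL·h

Trapezoidal AUC_0→8.25:
  [0→0.25]: (0.0+59.1)/2 × 0.25 = 7.3875
  [0.25→3.25]: (59.1+298.2)/2 × 3 = 535.95
  [3.25→4.25]: (298.2+293.3)/2 × 1 = 295.75
  [4.25→4.75]: (293.3+285.7)/2 × 0.5 = 144.75
  [4.75→6.75]: (285.7+242.1)/2 × 2 = 527.8
  [6.75→8.25]: (242.1+206.8)/2 × 1.5 = 336.675
  Sum = 1848.3125 ng/mL·h
Extrapolated tail: C_last / k_e = 206.8 / 0.122 = 1695.082
AUC_0→∞ = 1848.3125 + 1695.082 = 3543.3945 ng/mL·h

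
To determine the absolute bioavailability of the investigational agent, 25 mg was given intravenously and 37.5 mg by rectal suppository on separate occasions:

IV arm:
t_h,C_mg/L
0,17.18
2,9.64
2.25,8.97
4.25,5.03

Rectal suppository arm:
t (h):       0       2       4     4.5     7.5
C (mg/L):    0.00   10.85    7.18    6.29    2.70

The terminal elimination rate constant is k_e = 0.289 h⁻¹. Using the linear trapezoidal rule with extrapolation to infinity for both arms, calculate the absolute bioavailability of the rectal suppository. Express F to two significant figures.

Trapezoidal AUC_0→4.25 (IV):
  [0→2]: (17.18+9.64)/2 × 2 = 26.82
  [2→2.25]: (9.64+8.97)/2 × 0.25 = 2.32625
  [2.25→4.25]: (8.97+5.03)/2 × 2 = 14.0
  Sum = 43.14625 mg/L·h
IV tail: 5.03/0.289 = 17.405; AUC_iv,0→∞ = 43.14625 + 17.405 = 60.55125 mg/L·h
Trapezoidal AUC_0→7.5 (rectal suppository):
  [0→2]: (0.00+10.85)/2 × 2 = 10.85
  [2→4]: (10.85+7.18)/2 × 2 = 18.03
  [4→4.5]: (7.18+6.29)/2 × 0.5 = 3.3675
  [4.5→7.5]: (6.29+2.70)/2 × 3 = 13.485
  Sum = 45.7325 mg/L·h
rectal suppository tail: 2.70/0.289 = 9.343; AUC_ev,0→∞ = 45.7325 + 9.343 = 55.0755 mg/L·h
F = (AUC_ev/D_ev)/(AUC_iv/D_iv) = (55.0755/37.5)/(60.55125/25) = 1.46868/2.42205 = 0.6064

F = 0.61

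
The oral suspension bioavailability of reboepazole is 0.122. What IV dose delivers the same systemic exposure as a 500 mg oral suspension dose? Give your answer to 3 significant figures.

Systemic exposure from an extravascular dose = F × D_ev, so the equivalent IV dose is F × D_ev.
D_iv = F × D_ev = 0.122 × 500 = 61 mg

D_iv = 61.0 mg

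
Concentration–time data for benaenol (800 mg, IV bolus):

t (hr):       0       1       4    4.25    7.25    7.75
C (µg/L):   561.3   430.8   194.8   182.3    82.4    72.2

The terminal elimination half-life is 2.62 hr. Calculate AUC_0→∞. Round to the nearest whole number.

Trapezoidal AUC_0→7.75:
  [0→1]: (561.3+430.8)/2 × 1 = 496.05
  [1→4]: (430.8+194.8)/2 × 3 = 938.4
  [4→4.25]: (194.8+182.3)/2 × 0.25 = 47.1375
  [4.25→7.25]: (182.3+82.4)/2 × 3 = 397.05
  [7.25→7.75]: (82.4+72.2)/2 × 0.5 = 38.65
  Sum = 1917.2875 µg/L·hr
k_e = ln2 / t½ = 0.693147 / 2.62 = 0.2646 hr^-1
Extrapolated tail: C_last / k_e = 72.2 / 0.2646 = 272.865
AUC_0→∞ = 1917.2875 + 272.865 = 2190.1525 µg/L·hr

AUC = 2190 µg/L·hr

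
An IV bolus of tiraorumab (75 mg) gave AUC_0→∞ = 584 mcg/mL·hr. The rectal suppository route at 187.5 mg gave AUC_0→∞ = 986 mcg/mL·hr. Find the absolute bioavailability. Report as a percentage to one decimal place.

F = (AUC_ev / D_ev) / (AUC_iv / D_iv)
  = (986/187.5) / (584/75)
  = 5.25867 / 7.78667 = 0.6753
  = 67.53%

F = 67.5%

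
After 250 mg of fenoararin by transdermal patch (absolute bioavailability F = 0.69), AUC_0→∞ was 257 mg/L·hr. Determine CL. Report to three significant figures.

CL = 0.671 L/hr

CL = F × Dose / AUC_0→∞
   = 0.69 × 250 / 257 = 0.671206 L/hr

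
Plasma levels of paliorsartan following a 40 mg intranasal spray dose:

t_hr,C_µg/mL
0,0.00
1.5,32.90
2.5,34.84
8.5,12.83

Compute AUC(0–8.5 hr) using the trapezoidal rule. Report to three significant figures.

AUC = 202 µg/mL·hr

Trapezoidal AUC_0→8.5:
  [0→1.5]: (0.00+32.90)/2 × 1.5 = 24.675
  [1.5→2.5]: (32.90+34.84)/2 × 1 = 33.87
  [2.5→8.5]: (34.84+12.83)/2 × 6 = 143.01
  Sum = 201.555 µg/mL·hr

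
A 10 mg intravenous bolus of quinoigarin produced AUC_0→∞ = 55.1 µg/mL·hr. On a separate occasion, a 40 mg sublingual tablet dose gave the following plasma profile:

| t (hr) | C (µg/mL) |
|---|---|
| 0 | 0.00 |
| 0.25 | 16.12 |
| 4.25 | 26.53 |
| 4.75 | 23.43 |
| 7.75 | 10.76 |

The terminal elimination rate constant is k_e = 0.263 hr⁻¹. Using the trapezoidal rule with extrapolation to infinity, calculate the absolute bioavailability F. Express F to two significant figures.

F = 0.87

Trapezoidal AUC_0→7.75 (sublingual tablet):
  [0→0.25]: (0.00+16.12)/2 × 0.25 = 2.015
  [0.25→4.25]: (16.12+26.53)/2 × 4 = 85.3
  [4.25→4.75]: (26.53+23.43)/2 × 0.5 = 12.49
  [4.75→7.75]: (23.43+10.76)/2 × 3 = 51.285
  Sum = 151.09 µg/mL·hr
Tail: C_last/k_e = 10.76/0.263 = 40.913
AUC_0→∞ (sublingual tablet) = 151.09 + 40.913 = 192.003 µg/mL·hr
F = (AUC_ev/D_ev)/(AUC_iv/D_iv) = (192.003/40)/(55.1/10) = 4.800075/5.51 = 0.8712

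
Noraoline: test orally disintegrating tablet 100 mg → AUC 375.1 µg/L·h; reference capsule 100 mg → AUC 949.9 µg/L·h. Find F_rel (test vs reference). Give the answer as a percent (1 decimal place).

F_rel = (AUC_test/D_test) / (AUC_ref/D_ref)
      = (375.1/100) / (949.9/100)
      = 3.751 / 9.499 = 0.3949 = 39.49%

F_rel = 39.5%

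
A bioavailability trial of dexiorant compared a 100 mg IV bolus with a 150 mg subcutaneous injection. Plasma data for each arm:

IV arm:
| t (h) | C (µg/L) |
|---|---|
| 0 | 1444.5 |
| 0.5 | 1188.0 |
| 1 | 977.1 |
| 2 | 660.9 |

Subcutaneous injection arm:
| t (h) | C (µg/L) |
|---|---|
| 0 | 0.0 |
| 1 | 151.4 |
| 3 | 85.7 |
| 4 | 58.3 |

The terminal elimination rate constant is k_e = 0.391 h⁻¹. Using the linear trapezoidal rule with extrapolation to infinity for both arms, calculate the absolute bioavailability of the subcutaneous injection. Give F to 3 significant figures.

F = 0.0960

Trapezoidal AUC_0→2 (IV):
  [0→0.5]: (1444.5+1188.0)/2 × 0.5 = 658.125
  [0.5→1]: (1188.0+977.1)/2 × 0.5 = 541.275
  [1→2]: (977.1+660.9)/2 × 1 = 819.0
  Sum = 2018.4 µg/L·h
IV tail: 660.9/0.391 = 1690.281; AUC_iv,0→∞ = 2018.4 + 1690.281 = 3708.681 µg/L·h
Trapezoidal AUC_0→4 (subcutaneous injection):
  [0→1]: (0.0+151.4)/2 × 1 = 75.7
  [1→3]: (151.4+85.7)/2 × 2 = 237.1
  [3→4]: (85.7+58.3)/2 × 1 = 72.0
  Sum = 384.8 µg/L·h
subcutaneous injection tail: 58.3/0.391 = 149.105; AUC_ev,0→∞ = 384.8 + 149.105 = 533.905 µg/L·h
F = (AUC_ev/D_ev)/(AUC_iv/D_iv) = (533.905/150)/(3708.681/100) = 3.55937/37.08681 = 0.0960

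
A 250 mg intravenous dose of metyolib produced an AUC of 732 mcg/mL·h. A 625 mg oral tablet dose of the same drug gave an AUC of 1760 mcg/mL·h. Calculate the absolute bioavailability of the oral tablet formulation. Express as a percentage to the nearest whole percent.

F = (AUC_ev / D_ev) / (AUC_iv / D_iv)
  = (1760/625) / (732/250)
  = 2.816 / 2.928 = 0.9617
  = 96.17%

F = 96%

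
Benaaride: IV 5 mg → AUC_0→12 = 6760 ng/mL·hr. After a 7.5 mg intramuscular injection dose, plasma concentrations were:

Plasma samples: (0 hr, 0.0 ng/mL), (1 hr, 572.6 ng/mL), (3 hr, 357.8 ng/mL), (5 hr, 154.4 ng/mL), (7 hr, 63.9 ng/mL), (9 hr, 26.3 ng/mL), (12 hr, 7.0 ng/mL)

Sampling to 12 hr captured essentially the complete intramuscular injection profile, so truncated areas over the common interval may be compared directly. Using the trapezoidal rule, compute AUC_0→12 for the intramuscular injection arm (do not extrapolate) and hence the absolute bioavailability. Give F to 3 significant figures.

F = 0.206

Trapezoidal AUC_0→12 (intramuscular injection):
  [0→1]: (0.0+572.6)/2 × 1 = 286.3
  [1→3]: (572.6+357.8)/2 × 2 = 930.4
  [3→5]: (357.8+154.4)/2 × 2 = 512.2
  [5→7]: (154.4+63.9)/2 × 2 = 218.3
  [7→9]: (63.9+26.3)/2 × 2 = 90.2
  [9→12]: (26.3+7.0)/2 × 3 = 49.95
  Sum = 2087.35 ng/mL·hr
F = (AUC_ev/D_ev)/(AUC_iv/D_iv) = (2087.35/7.5)/(6760/5) = 278.313/1352 = 0.2059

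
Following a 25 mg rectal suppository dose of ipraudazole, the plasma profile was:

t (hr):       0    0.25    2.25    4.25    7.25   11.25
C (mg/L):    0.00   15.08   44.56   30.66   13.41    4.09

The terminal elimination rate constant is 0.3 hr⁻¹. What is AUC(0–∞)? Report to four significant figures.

AUC = 251.5 mg/L·hr

Trapezoidal AUC_0→11.25:
  [0→0.25]: (0.00+15.08)/2 × 0.25 = 1.885
  [0.25→2.25]: (15.08+44.56)/2 × 2 = 59.64
  [2.25→4.25]: (44.56+30.66)/2 × 2 = 75.22
  [4.25→7.25]: (30.66+13.41)/2 × 3 = 66.105
  [7.25→11.25]: (13.41+4.09)/2 × 4 = 35.0
  Sum = 237.85 mg/L·hr
Extrapolated tail: C_last / k_e = 4.09 / 0.3 = 13.633
AUC_0→∞ = 237.85 + 13.633 = 251.483 mg/L·hr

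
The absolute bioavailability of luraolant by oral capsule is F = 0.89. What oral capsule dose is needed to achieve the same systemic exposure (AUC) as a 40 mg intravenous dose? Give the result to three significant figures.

D_oral = 44.9 mg

For equal systemic exposure: F × D_ev = D_iv
D_ev = D_iv / F = 40 / 0.89 = 44.9438 mg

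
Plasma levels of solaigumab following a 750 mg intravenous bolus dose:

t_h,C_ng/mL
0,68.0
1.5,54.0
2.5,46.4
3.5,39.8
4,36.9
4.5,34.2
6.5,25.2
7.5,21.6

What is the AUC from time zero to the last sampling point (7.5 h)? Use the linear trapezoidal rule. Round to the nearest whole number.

Trapezoidal AUC_0→7.5:
  [0→1.5]: (68.0+54.0)/2 × 1.5 = 91.5
  [1.5→2.5]: (54.0+46.4)/2 × 1 = 50.2
  [2.5→3.5]: (46.4+39.8)/2 × 1 = 43.1
  [3.5→4]: (39.8+36.9)/2 × 0.5 = 19.175
  [4→4.5]: (36.9+34.2)/2 × 0.5 = 17.775
  [4.5→6.5]: (34.2+25.2)/2 × 2 = 59.4
  [6.5→7.5]: (25.2+21.6)/2 × 1 = 23.4
  Sum = 304.55 ng/mL·h

AUC = 305 ng/mL·h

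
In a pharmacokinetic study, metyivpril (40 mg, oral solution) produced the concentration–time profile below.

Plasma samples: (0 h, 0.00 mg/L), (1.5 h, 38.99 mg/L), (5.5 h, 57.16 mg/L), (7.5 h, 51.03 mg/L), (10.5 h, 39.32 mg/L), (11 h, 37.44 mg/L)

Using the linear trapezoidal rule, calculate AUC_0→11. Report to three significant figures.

Trapezoidal AUC_0→11:
  [0→1.5]: (0.00+38.99)/2 × 1.5 = 29.2425
  [1.5→5.5]: (38.99+57.16)/2 × 4 = 192.3
  [5.5→7.5]: (57.16+51.03)/2 × 2 = 108.19
  [7.5→10.5]: (51.03+39.32)/2 × 3 = 135.525
  [10.5→11]: (39.32+37.44)/2 × 0.5 = 19.19
  Sum = 484.4475 mg/L·h

AUC = 484 mg/L·h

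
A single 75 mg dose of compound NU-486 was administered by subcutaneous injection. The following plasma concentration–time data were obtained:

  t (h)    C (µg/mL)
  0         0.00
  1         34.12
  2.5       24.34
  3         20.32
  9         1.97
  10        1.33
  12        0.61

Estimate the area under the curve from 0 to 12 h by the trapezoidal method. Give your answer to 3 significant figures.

Trapezoidal AUC_0→12:
  [0→1]: (0.00+34.12)/2 × 1 = 17.06
  [1→2.5]: (34.12+24.34)/2 × 1.5 = 43.845
  [2.5→3]: (24.34+20.32)/2 × 0.5 = 11.165
  [3→9]: (20.32+1.97)/2 × 6 = 66.87
  [9→10]: (1.97+1.33)/2 × 1 = 1.65
  [10→12]: (1.33+0.61)/2 × 2 = 1.94
  Sum = 142.53 µg/mL·h

AUC = 143 µg/mL·h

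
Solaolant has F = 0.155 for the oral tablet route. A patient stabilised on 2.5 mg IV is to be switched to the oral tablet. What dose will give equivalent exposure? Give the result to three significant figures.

For equal systemic exposure: F × D_ev = D_iv
D_ev = D_iv / F = 2.5 / 0.155 = 16.129 mg

D_oral = 16.1 mg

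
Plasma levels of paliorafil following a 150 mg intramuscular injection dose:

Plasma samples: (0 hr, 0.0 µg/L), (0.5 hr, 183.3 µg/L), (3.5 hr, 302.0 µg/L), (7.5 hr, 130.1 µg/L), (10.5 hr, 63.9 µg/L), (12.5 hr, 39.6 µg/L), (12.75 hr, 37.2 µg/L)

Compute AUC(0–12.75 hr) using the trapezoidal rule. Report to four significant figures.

AUC = 2042 µg/L·hr

Trapezoidal AUC_0→12.75:
  [0→0.5]: (0.0+183.3)/2 × 0.5 = 45.825
  [0.5→3.5]: (183.3+302.0)/2 × 3 = 727.95
  [3.5→7.5]: (302.0+130.1)/2 × 4 = 864.2
  [7.5→10.5]: (130.1+63.9)/2 × 3 = 291.0
  [10.5→12.5]: (63.9+39.6)/2 × 2 = 103.5
  [12.5→12.75]: (39.6+37.2)/2 × 0.25 = 9.6
  Sum = 2042.075 µg/L·hr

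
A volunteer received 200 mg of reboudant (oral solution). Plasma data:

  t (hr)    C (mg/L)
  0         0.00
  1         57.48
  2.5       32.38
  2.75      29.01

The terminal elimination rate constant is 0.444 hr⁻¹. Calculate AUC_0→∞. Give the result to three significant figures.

Trapezoidal AUC_0→2.75:
  [0→1]: (0.00+57.48)/2 × 1 = 28.74
  [1→2.5]: (57.48+32.38)/2 × 1.5 = 67.395
  [2.5→2.75]: (32.38+29.01)/2 × 0.25 = 7.67375
  Sum = 103.80875 mg/L·hr
Extrapolated tail: C_last / k_e = 29.01 / 0.444 = 65.338
AUC_0→∞ = 103.80875 + 65.338 = 169.14675 mg/L·hr

AUC = 169 mg/L·hr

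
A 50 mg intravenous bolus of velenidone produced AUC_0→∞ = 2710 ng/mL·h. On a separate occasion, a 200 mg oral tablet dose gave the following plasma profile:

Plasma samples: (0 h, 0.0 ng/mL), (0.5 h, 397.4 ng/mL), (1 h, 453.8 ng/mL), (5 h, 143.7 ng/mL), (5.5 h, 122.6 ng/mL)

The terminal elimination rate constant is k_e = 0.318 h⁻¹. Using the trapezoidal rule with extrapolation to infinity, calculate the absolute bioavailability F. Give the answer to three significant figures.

Trapezoidal AUC_0→5.5 (oral tablet):
  [0→0.5]: (0.0+397.4)/2 × 0.5 = 99.35
  [0.5→1]: (397.4+453.8)/2 × 0.5 = 212.8
  [1→5]: (453.8+143.7)/2 × 4 = 1195.0
  [5→5.5]: (143.7+122.6)/2 × 0.5 = 66.575
  Sum = 1573.725 ng/mL·h
Tail: C_last/k_e = 122.6/0.318 = 385.535
AUC_0→∞ (oral tablet) = 1573.725 + 385.535 = 1959.26 ng/mL·h
F = (AUC_ev/D_ev)/(AUC_iv/D_iv) = (1959.26/200)/(2710/50) = 9.7963/54.2 = 0.1807

F = 0.181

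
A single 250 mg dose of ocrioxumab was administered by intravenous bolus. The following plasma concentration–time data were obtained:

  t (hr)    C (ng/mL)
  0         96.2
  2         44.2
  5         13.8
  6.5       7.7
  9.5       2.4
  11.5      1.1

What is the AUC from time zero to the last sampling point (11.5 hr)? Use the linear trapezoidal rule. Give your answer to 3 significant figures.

AUC = 262 ng/mL·hr

Trapezoidal AUC_0→11.5:
  [0→2]: (96.2+44.2)/2 × 2 = 140.4
  [2→5]: (44.2+13.8)/2 × 3 = 87.0
  [5→6.5]: (13.8+7.7)/2 × 1.5 = 16.125
  [6.5→9.5]: (7.7+2.4)/2 × 3 = 15.15
  [9.5→11.5]: (2.4+1.1)/2 × 2 = 3.5
  Sum = 262.175 ng/mL·hr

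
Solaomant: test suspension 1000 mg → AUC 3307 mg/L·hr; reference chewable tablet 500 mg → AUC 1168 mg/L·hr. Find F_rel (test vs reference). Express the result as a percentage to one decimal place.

F_rel = (AUC_test/D_test) / (AUC_ref/D_ref)
      = (3307/1000) / (1168/500)
      = 3.307 / 2.336 = 1.4157 = 141.57%

F_rel = 141.6%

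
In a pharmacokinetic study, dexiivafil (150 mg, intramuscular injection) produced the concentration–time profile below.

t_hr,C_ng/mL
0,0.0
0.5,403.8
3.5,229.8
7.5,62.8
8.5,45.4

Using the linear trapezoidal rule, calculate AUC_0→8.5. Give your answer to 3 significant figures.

Trapezoidal AUC_0→8.5:
  [0→0.5]: (0.0+403.8)/2 × 0.5 = 100.95
  [0.5→3.5]: (403.8+229.8)/2 × 3 = 950.4
  [3.5→7.5]: (229.8+62.8)/2 × 4 = 585.2
  [7.5→8.5]: (62.8+45.4)/2 × 1 = 54.1
  Sum = 1690.65 ng/mL·hr

AUC = 1690 ng/mL·hr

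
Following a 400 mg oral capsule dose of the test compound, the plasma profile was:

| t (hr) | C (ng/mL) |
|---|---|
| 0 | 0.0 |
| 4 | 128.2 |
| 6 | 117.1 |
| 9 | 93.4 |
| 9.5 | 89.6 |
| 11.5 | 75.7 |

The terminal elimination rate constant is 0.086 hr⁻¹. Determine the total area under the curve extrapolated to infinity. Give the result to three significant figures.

AUC = 1910 ng/mL·hr

Trapezoidal AUC_0→11.5:
  [0→4]: (0.0+128.2)/2 × 4 = 256.4
  [4→6]: (128.2+117.1)/2 × 2 = 245.3
  [6→9]: (117.1+93.4)/2 × 3 = 315.75
  [9→9.5]: (93.4+89.6)/2 × 0.5 = 45.75
  [9.5→11.5]: (89.6+75.7)/2 × 2 = 165.3
  Sum = 1028.5 ng/mL·hr
Extrapolated tail: C_last / k_e = 75.7 / 0.086 = 880.233
AUC_0→∞ = 1028.5 + 880.233 = 1908.733 ng/mL·hr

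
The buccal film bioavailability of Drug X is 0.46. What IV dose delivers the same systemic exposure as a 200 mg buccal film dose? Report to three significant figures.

D_iv = 92.0 mg

Systemic exposure from an extravascular dose = F × D_ev, so the equivalent IV dose is F × D_ev.
D_iv = F × D_ev = 0.46 × 200 = 92 mg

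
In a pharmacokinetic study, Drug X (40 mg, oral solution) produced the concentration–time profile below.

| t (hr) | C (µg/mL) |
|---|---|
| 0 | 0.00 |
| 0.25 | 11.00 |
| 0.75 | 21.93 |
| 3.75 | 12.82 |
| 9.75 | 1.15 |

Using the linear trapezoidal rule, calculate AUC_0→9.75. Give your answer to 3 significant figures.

Trapezoidal AUC_0→9.75:
  [0→0.25]: (0.00+11.00)/2 × 0.25 = 1.375
  [0.25→0.75]: (11.00+21.93)/2 × 0.5 = 8.2325
  [0.75→3.75]: (21.93+12.82)/2 × 3 = 52.125
  [3.75→9.75]: (12.82+1.15)/2 × 6 = 41.91
  Sum = 103.6425 µg/mL·hr

AUC = 104 µg/mL·hr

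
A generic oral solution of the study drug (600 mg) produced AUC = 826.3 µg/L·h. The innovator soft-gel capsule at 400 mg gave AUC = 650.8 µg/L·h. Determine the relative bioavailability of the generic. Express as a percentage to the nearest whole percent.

F_rel = 85%

F_rel = (AUC_test/D_test) / (AUC_ref/D_ref)
      = (826.3/600) / (650.8/400)
      = 1.37717 / 1.627 = 0.8464 = 84.64%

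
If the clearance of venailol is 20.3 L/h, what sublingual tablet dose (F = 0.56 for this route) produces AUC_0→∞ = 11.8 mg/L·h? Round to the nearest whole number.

Dose = 428 mg

Dose = CL × AUC_0→∞ / F
     = 20.3 × 11.8 / 0.56 = 427.75 mg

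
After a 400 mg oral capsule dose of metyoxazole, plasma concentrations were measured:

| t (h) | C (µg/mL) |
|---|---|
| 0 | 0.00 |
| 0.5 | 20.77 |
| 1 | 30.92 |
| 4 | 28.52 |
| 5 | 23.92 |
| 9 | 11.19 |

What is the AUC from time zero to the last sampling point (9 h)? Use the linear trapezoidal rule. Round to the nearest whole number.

Trapezoidal AUC_0→9:
  [0→0.5]: (0.00+20.77)/2 × 0.5 = 5.1925
  [0.5→1]: (20.77+30.92)/2 × 0.5 = 12.9225
  [1→4]: (30.92+28.52)/2 × 3 = 89.16
  [4→5]: (28.52+23.92)/2 × 1 = 26.22
  [5→9]: (23.92+11.19)/2 × 4 = 70.22
  Sum = 203.715 µg/mL·h

AUC = 204 µg/mL·h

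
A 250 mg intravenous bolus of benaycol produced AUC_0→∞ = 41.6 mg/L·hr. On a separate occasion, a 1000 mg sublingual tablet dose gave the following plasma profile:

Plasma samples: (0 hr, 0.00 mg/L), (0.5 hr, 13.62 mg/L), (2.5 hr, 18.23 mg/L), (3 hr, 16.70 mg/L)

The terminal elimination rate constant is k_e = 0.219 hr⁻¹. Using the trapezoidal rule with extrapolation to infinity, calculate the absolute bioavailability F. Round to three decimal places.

F = 0.723

Trapezoidal AUC_0→3 (sublingual tablet):
  [0→0.5]: (0.00+13.62)/2 × 0.5 = 3.405
  [0.5→2.5]: (13.62+18.23)/2 × 2 = 31.85
  [2.5→3]: (18.23+16.70)/2 × 0.5 = 8.7325
  Sum = 43.9875 mg/L·hr
Tail: C_last/k_e = 16.70/0.219 = 76.256
AUC_0→∞ (sublingual tablet) = 43.9875 + 76.256 = 120.2435 mg/L·hr
F = (AUC_ev/D_ev)/(AUC_iv/D_iv) = (120.2435/1000)/(41.6/250) = 0.1202435/0.1664 = 0.7226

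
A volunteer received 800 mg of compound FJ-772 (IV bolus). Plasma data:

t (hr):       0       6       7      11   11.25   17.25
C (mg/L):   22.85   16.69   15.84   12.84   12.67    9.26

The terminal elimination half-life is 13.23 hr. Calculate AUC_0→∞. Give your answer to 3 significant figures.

AUC = 438 mg/L·hr

Trapezoidal AUC_0→17.25:
  [0→6]: (22.85+16.69)/2 × 6 = 118.62
  [6→7]: (16.69+15.84)/2 × 1 = 16.265
  [7→11]: (15.84+12.84)/2 × 4 = 57.36
  [11→11.25]: (12.84+12.67)/2 × 0.25 = 3.18875
  [11.25→17.25]: (12.67+9.26)/2 × 6 = 65.79
  Sum = 261.22375 mg/L·hr
k_e = ln2 / t½ = 0.693147 / 13.23 = 0.0524 hr^-1
Extrapolated tail: C_last / k_e = 9.26 / 0.0524 = 176.718
AUC_0→∞ = 261.22375 + 176.718 = 437.94175 mg/L·hr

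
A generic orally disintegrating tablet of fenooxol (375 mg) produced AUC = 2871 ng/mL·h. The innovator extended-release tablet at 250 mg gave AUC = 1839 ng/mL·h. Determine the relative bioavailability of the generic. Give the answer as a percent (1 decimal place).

F_rel = (AUC_test/D_test) / (AUC_ref/D_ref)
      = (2871/375) / (1839/250)
      = 7.656 / 7.356 = 1.0408 = 104.08%

F_rel = 104.1%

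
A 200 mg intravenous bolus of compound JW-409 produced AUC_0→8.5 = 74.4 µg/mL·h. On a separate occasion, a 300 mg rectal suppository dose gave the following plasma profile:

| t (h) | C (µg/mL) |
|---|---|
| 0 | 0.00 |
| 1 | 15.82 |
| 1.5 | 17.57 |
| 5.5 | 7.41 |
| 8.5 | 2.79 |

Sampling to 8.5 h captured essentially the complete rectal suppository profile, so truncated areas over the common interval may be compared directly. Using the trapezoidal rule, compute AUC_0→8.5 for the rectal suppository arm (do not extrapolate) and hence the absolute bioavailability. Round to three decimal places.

F = 0.730

Trapezoidal AUC_0→8.5 (rectal suppository):
  [0→1]: (0.00+15.82)/2 × 1 = 7.91
  [1→1.5]: (15.82+17.57)/2 × 0.5 = 8.3475
  [1.5→5.5]: (17.57+7.41)/2 × 4 = 49.96
  [5.5→8.5]: (7.41+2.79)/2 × 3 = 15.3
  Sum = 81.5175 µg/mL·h
F = (AUC_ev/D_ev)/(AUC_iv/D_iv) = (81.5175/300)/(74.4/200) = 0.271725/0.372 = 0.7304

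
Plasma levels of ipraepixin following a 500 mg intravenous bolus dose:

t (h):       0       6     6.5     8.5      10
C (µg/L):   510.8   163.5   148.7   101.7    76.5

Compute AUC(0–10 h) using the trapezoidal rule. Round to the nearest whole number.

AUC = 2485 µg/L·h

Trapezoidal AUC_0→10:
  [0→6]: (510.8+163.5)/2 × 6 = 2022.9
  [6→6.5]: (163.5+148.7)/2 × 0.5 = 78.05
  [6.5→8.5]: (148.7+101.7)/2 × 2 = 250.4
  [8.5→10]: (101.7+76.5)/2 × 1.5 = 133.65
  Sum = 2485.0 µg/L·h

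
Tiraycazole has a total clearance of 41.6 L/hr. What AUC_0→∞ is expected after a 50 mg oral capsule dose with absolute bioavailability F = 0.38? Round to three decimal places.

AUC_0→∞ = F × Dose / CL
        = 0.38 × 50 / 41.6 = 0.456731 mg/L·hr

AUC = 0.457 mg/L·hr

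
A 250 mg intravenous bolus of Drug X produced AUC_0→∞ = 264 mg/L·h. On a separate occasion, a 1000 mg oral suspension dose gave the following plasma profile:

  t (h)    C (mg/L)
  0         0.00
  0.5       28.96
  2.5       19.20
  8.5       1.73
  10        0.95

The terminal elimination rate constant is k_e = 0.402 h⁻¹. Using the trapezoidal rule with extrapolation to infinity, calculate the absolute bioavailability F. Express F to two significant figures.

Trapezoidal AUC_0→10 (oral suspension):
  [0→0.5]: (0.00+28.96)/2 × 0.5 = 7.24
  [0.5→2.5]: (28.96+19.20)/2 × 2 = 48.16
  [2.5→8.5]: (19.20+1.73)/2 × 6 = 62.79
  [8.5→10]: (1.73+0.95)/2 × 1.5 = 2.01
  Sum = 120.2 mg/L·h
Tail: C_last/k_e = 0.95/0.402 = 2.363
AUC_0→∞ (oral suspension) = 120.2 + 2.363 = 122.563 mg/L·h
F = (AUC_ev/D_ev)/(AUC_iv/D_iv) = (122.563/1000)/(264/250) = 0.122563/1.056 = 0.1161

F = 0.12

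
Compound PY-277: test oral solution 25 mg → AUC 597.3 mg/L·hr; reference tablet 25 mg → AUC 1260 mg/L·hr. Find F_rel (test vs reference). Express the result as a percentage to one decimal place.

F_rel = (AUC_test/D_test) / (AUC_ref/D_ref)
      = (597.3/25) / (1260/25)
      = 23.892 / 50.4 = 0.4740 = 47.40%

F_rel = 47.4%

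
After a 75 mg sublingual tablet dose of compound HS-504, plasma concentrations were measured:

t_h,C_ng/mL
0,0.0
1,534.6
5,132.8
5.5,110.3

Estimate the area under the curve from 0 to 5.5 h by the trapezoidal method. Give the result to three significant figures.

Trapezoidal AUC_0→5.5:
  [0→1]: (0.0+534.6)/2 × 1 = 267.3
  [1→5]: (534.6+132.8)/2 × 4 = 1334.8
  [5→5.5]: (132.8+110.3)/2 × 0.5 = 60.775
  Sum = 1662.875 ng/mL·h

AUC = 1660 ng/mL·h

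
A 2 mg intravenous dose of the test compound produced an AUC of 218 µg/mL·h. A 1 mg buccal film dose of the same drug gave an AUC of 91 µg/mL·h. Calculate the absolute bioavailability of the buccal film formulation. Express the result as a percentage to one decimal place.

F = 83.5%

F = (AUC_ev / D_ev) / (AUC_iv / D_iv)
  = (91/1) / (218/2)
  = 91 / 109 = 0.8349
  = 83.49%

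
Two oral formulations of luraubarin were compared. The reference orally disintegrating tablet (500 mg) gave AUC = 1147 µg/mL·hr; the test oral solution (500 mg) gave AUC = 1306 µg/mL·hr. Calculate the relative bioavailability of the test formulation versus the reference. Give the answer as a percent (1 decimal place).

F_rel = 113.9%

F_rel = (AUC_test/D_test) / (AUC_ref/D_ref)
      = (1306/500) / (1147/500)
      = 2.612 / 2.294 = 1.1386 = 113.86%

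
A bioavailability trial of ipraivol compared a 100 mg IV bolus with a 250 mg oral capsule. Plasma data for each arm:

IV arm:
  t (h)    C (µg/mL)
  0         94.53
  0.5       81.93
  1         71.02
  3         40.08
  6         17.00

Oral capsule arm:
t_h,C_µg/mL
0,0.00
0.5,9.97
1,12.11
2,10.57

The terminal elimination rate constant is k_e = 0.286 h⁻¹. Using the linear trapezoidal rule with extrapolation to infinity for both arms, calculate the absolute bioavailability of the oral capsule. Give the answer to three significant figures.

Trapezoidal AUC_0→6 (IV):
  [0→0.5]: (94.53+81.93)/2 × 0.5 = 44.115
  [0.5→1]: (81.93+71.02)/2 × 0.5 = 38.2375
  [1→3]: (71.02+40.08)/2 × 2 = 111.1
  [3→6]: (40.08+17.00)/2 × 3 = 85.62
  Sum = 279.0725 µg/mL·h
IV tail: 17.00/0.286 = 59.441; AUC_iv,0→∞ = 279.0725 + 59.441 = 338.5135 µg/mL·h
Trapezoidal AUC_0→2 (oral capsule):
  [0→0.5]: (0.00+9.97)/2 × 0.5 = 2.4925
  [0.5→1]: (9.97+12.11)/2 × 0.5 = 5.52
  [1→2]: (12.11+10.57)/2 × 1 = 11.34
  Sum = 19.3525 µg/mL·h
oral capsule tail: 10.57/0.286 = 36.958; AUC_ev,0→∞ = 19.3525 + 36.958 = 56.3105 µg/mL·h
F = (AUC_ev/D_ev)/(AUC_iv/D_iv) = (56.3105/250)/(338.5135/100) = 0.225242/3.385135 = 0.0665

F = 0.0665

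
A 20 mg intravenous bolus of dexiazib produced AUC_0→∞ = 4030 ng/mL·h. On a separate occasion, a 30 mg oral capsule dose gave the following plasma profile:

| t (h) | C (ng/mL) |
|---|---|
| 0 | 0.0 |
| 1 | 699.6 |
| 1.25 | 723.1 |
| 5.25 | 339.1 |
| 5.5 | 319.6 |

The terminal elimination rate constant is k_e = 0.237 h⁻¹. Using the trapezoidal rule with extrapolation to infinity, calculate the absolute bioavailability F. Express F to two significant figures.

F = 0.68

Trapezoidal AUC_0→5.5 (oral capsule):
  [0→1]: (0.0+699.6)/2 × 1 = 349.8
  [1→1.25]: (699.6+723.1)/2 × 0.25 = 177.8375
  [1.25→5.25]: (723.1+339.1)/2 × 4 = 2124.4
  [5.25→5.5]: (339.1+319.6)/2 × 0.25 = 82.3375
  Sum = 2734.375 ng/mL·h
Tail: C_last/k_e = 319.6/0.237 = 1348.523
AUC_0→∞ (oral capsule) = 2734.375 + 1348.523 = 4082.898 ng/mL·h
F = (AUC_ev/D_ev)/(AUC_iv/D_iv) = (4082.898/30)/(4030/20) = 136.0966/201.5 = 0.6754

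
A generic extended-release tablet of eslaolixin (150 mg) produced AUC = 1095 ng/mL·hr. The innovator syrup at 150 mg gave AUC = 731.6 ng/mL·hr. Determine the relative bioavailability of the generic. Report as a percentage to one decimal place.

F_rel = (AUC_test/D_test) / (AUC_ref/D_ref)
      = (1095/150) / (731.6/150)
      = 7.3 / 4.87733 = 1.4967 = 149.67%

F_rel = 149.7%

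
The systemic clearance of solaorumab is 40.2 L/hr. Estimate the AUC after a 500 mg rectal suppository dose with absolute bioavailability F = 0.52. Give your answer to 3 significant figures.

AUC = 6.47 mg/L·hr

AUC_0→∞ = F × Dose / CL
        = 0.52 × 500 / 40.2 = 6.46766 mg/L·hr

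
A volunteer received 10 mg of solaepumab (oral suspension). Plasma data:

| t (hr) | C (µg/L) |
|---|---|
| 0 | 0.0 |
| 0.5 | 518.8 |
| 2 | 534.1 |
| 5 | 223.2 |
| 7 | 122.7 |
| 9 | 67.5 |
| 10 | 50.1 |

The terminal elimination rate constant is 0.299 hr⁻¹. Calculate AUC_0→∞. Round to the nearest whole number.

AUC = 2818 µg/L·hr

Trapezoidal AUC_0→10:
  [0→0.5]: (0.0+518.8)/2 × 0.5 = 129.7
  [0.5→2]: (518.8+534.1)/2 × 1.5 = 789.675
  [2→5]: (534.1+223.2)/2 × 3 = 1135.95
  [5→7]: (223.2+122.7)/2 × 2 = 345.9
  [7→9]: (122.7+67.5)/2 × 2 = 190.2
  [9→10]: (67.5+50.1)/2 × 1 = 58.8
  Sum = 2650.225 µg/L·hr
Extrapolated tail: C_last / k_e = 50.1 / 0.299 = 167.559
AUC_0→∞ = 2650.225 + 167.559 = 2817.784 µg/L·hr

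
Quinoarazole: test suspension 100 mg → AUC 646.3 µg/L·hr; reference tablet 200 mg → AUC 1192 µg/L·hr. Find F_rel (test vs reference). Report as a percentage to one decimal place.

F_rel = 108.4%

F_rel = (AUC_test/D_test) / (AUC_ref/D_ref)
      = (646.3/100) / (1192/200)
      = 6.463 / 5.96 = 1.0844 = 108.44%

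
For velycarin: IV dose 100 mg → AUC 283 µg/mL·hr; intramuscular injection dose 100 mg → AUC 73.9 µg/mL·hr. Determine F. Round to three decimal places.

F = 0.261

F = (AUC_ev / D_ev) / (AUC_iv / D_iv)
  = (73.9/100) / (283/100)
  = 0.739 / 2.83 = 0.2611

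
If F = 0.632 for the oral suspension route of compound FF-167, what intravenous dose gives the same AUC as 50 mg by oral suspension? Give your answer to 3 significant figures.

D_iv = 31.6 mg

Systemic exposure from an extravascular dose = F × D_ev, so the equivalent IV dose is F × D_ev.
D_iv = F × D_ev = 0.632 × 50 = 31.6 mg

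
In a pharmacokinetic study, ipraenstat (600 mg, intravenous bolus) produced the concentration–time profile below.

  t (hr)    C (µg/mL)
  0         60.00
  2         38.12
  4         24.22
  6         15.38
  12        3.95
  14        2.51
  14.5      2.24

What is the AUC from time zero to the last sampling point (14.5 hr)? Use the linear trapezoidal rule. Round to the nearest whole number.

AUC = 266 µg/mL·hr

Trapezoidal AUC_0→14.5:
  [0→2]: (60.00+38.12)/2 × 2 = 98.12
  [2→4]: (38.12+24.22)/2 × 2 = 62.34
  [4→6]: (24.22+15.38)/2 × 2 = 39.6
  [6→12]: (15.38+3.95)/2 × 6 = 57.99
  [12→14]: (3.95+2.51)/2 × 2 = 6.46
  [14→14.5]: (2.51+2.24)/2 × 0.5 = 1.1875
  Sum = 265.6975 µg/mL·hr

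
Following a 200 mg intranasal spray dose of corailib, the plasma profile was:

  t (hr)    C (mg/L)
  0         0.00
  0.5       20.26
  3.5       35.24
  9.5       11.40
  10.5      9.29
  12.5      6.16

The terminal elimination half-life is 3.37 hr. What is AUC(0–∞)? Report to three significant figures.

AUC = 284 mg/L·hr

Trapezoidal AUC_0→12.5:
  [0→0.5]: (0.00+20.26)/2 × 0.5 = 5.065
  [0.5→3.5]: (20.26+35.24)/2 × 3 = 83.25
  [3.5→9.5]: (35.24+11.40)/2 × 6 = 139.92
  [9.5→10.5]: (11.40+9.29)/2 × 1 = 10.345
  [10.5→12.5]: (9.29+6.16)/2 × 2 = 15.45
  Sum = 254.03 mg/L·hr
k_e = ln2 / t½ = 0.693147 / 3.37 = 0.2057 hr^-1
Extrapolated tail: C_last / k_e = 6.16 / 0.2057 = 29.947
AUC_0→∞ = 254.03 + 29.947 = 283.977 mg/L·hr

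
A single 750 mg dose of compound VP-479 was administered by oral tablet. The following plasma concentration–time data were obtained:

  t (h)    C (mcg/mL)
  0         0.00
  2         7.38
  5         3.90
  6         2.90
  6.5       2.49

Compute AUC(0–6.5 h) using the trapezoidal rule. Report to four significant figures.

Trapezoidal AUC_0→6.5:
  [0→2]: (0.00+7.38)/2 × 2 = 7.38
  [2→5]: (7.38+3.90)/2 × 3 = 16.92
  [5→6]: (3.90+2.90)/2 × 1 = 3.4
  [6→6.5]: (2.90+2.49)/2 × 0.5 = 1.3475
  Sum = 29.0475 mcg/mL·h

AUC = 29.05 mcg/mL·h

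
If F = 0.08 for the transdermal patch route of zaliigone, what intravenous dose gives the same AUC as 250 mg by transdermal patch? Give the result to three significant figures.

D_iv = 20.0 mg

Systemic exposure from an extravascular dose = F × D_ev, so the equivalent IV dose is F × D_ev.
D_iv = F × D_ev = 0.08 × 250 = 20 mg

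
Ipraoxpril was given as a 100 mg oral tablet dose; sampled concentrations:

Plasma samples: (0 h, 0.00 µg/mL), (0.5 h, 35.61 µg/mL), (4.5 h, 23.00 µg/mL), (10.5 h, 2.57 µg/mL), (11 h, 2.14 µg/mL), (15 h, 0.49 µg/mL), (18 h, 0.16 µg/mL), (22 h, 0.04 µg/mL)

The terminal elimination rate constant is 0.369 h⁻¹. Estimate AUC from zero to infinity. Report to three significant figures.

AUC = 211 µg/mL·h

Trapezoidal AUC_0→22:
  [0→0.5]: (0.00+35.61)/2 × 0.5 = 8.9025
  [0.5→4.5]: (35.61+23.00)/2 × 4 = 117.22
  [4.5→10.5]: (23.00+2.57)/2 × 6 = 76.71
  [10.5→11]: (2.57+2.14)/2 × 0.5 = 1.1775
  [11→15]: (2.14+0.49)/2 × 4 = 5.26
  [15→18]: (0.49+0.16)/2 × 3 = 0.975
  [18→22]: (0.16+0.04)/2 × 4 = 0.4
  Sum = 210.645 µg/mL·h
Extrapolated tail: C_last / k_e = 0.04 / 0.369 = 0.108
AUC_0→∞ = 210.645 + 0.108 = 210.753 µg/mL·h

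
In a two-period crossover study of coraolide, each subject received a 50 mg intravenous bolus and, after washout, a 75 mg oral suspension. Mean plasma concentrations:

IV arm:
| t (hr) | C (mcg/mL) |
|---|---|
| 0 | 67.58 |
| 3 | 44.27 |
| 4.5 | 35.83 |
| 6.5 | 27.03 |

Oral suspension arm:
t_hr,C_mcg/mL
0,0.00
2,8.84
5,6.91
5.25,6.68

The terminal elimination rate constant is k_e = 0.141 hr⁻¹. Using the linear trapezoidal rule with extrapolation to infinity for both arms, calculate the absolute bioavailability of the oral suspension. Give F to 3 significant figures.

F = 0.113

Trapezoidal AUC_0→6.5 (IV):
  [0→3]: (67.58+44.27)/2 × 3 = 167.775
  [3→4.5]: (44.27+35.83)/2 × 1.5 = 60.075
  [4.5→6.5]: (35.83+27.03)/2 × 2 = 62.86
  Sum = 290.71 mcg/mL·hr
IV tail: 27.03/0.141 = 191.702; AUC_iv,0→∞ = 290.71 + 191.702 = 482.412 mcg/mL·hr
Trapezoidal AUC_0→5.25 (oral suspension):
  [0→2]: (0.00+8.84)/2 × 2 = 8.84
  [2→5]: (8.84+6.91)/2 × 3 = 23.625
  [5→5.25]: (6.91+6.68)/2 × 0.25 = 1.69875
  Sum = 34.16375 mcg/mL·hr
oral suspension tail: 6.68/0.141 = 47.376; AUC_ev,0→∞ = 34.16375 + 47.376 = 81.53975 mcg/mL·hr
F = (AUC_ev/D_ev)/(AUC_iv/D_iv) = (81.53975/75)/(482.412/50) = 1.0872/9.64824 = 0.1127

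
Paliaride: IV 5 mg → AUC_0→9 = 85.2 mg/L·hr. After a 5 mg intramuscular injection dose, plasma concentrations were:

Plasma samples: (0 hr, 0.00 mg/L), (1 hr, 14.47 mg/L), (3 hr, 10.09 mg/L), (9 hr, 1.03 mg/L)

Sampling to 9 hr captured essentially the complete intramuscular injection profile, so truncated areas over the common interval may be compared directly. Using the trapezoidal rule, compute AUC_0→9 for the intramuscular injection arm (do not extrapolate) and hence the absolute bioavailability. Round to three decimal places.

F = 0.765

Trapezoidal AUC_0→9 (intramuscular injection):
  [0→1]: (0.00+14.47)/2 × 1 = 7.235
  [1→3]: (14.47+10.09)/2 × 2 = 24.56
  [3→9]: (10.09+1.03)/2 × 6 = 33.36
  Sum = 65.155 mg/L·hr
F = (AUC_ev/D_ev)/(AUC_iv/D_iv) = (65.155/5)/(85.2/5) = 13.031/17.04 = 0.7647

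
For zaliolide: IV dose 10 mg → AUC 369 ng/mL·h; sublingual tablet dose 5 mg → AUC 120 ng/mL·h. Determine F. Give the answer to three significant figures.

F = 0.650

F = (AUC_ev / D_ev) / (AUC_iv / D_iv)
  = (120/5) / (369/10)
  = 24 / 36.9 = 0.6504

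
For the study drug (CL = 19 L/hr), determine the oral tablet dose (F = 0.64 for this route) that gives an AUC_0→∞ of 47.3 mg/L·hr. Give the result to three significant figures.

Dose = 1400 mg

Dose = CL × AUC_0→∞ / F
     = 19 × 47.3 / 0.64 = 1404.22 mg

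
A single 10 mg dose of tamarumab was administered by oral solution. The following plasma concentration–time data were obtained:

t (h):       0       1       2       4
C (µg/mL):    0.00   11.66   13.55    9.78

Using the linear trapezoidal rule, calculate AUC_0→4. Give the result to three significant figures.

Trapezoidal AUC_0→4:
  [0→1]: (0.00+11.66)/2 × 1 = 5.83
  [1→2]: (11.66+13.55)/2 × 1 = 12.605
  [2→4]: (13.55+9.78)/2 × 2 = 23.33
  Sum = 41.765 µg/mL·h

AUC = 41.8 µg/mL·h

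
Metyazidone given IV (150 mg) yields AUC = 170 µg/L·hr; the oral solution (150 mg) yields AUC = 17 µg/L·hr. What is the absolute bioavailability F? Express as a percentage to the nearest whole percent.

F = (AUC_ev / D_ev) / (AUC_iv / D_iv)
  = (17/150) / (170/150)
  = 0.113333 / 1.13333 = 0.1000
  = 10.00%

F = 10%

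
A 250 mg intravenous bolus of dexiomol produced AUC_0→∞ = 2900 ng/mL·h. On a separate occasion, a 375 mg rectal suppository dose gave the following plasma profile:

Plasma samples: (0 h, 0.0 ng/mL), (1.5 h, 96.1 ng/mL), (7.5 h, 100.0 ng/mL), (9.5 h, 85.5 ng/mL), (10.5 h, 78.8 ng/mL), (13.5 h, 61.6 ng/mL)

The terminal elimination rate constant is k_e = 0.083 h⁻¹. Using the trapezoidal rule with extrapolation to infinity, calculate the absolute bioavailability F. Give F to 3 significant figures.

F = 0.432

Trapezoidal AUC_0→13.5 (rectal suppository):
  [0→1.5]: (0.0+96.1)/2 × 1.5 = 72.075
  [1.5→7.5]: (96.1+100.0)/2 × 6 = 588.3
  [7.5→9.5]: (100.0+85.5)/2 × 2 = 185.5
  [9.5→10.5]: (85.5+78.8)/2 × 1 = 82.15
  [10.5→13.5]: (78.8+61.6)/2 × 3 = 210.6
  Sum = 1138.625 ng/mL·h
Tail: C_last/k_e = 61.6/0.083 = 742.169
AUC_0→∞ (rectal suppository) = 1138.625 + 742.169 = 1880.794 ng/mL·h
F = (AUC_ev/D_ev)/(AUC_iv/D_iv) = (1880.794/375)/(2900/250) = 5.01545/11.6 = 0.4324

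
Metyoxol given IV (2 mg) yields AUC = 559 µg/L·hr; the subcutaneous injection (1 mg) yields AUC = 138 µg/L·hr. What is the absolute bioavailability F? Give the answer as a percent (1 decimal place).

F = 49.4%

F = (AUC_ev / D_ev) / (AUC_iv / D_iv)
  = (138/1) / (559/2)
  = 138 / 279.5 = 0.4937
  = 49.37%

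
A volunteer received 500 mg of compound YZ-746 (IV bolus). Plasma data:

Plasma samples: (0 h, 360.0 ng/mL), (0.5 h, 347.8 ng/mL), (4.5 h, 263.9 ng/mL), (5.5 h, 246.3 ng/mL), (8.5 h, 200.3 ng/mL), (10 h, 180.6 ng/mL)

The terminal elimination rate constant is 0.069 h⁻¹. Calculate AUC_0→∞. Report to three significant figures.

AUC = 5230 ng/mL·h

Trapezoidal AUC_0→10:
  [0→0.5]: (360.0+347.8)/2 × 0.5 = 176.95
  [0.5→4.5]: (347.8+263.9)/2 × 4 = 1223.4
  [4.5→5.5]: (263.9+246.3)/2 × 1 = 255.1
  [5.5→8.5]: (246.3+200.3)/2 × 3 = 669.9
  [8.5→10]: (200.3+180.6)/2 × 1.5 = 285.675
  Sum = 2611.025 ng/mL·h
Extrapolated tail: C_last / k_e = 180.6 / 0.069 = 2617.391
AUC_0→∞ = 2611.025 + 2617.391 = 5228.416 ng/mL·h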